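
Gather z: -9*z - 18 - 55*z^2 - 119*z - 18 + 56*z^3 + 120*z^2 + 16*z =56*z^3 + 65*z^2 - 112*z - 36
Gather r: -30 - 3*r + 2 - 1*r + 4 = -4*r - 24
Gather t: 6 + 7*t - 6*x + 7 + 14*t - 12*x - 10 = 21*t - 18*x + 3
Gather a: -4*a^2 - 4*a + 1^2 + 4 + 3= -4*a^2 - 4*a + 8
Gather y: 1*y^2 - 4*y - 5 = y^2 - 4*y - 5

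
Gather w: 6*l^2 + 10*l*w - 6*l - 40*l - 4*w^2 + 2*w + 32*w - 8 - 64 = 6*l^2 - 46*l - 4*w^2 + w*(10*l + 34) - 72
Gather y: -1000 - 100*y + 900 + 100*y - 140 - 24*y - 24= -24*y - 264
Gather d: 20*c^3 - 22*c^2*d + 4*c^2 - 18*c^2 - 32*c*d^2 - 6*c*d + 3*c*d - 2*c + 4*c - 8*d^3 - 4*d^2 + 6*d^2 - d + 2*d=20*c^3 - 14*c^2 + 2*c - 8*d^3 + d^2*(2 - 32*c) + d*(-22*c^2 - 3*c + 1)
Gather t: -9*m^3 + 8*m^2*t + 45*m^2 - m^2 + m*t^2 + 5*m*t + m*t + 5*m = -9*m^3 + 44*m^2 + m*t^2 + 5*m + t*(8*m^2 + 6*m)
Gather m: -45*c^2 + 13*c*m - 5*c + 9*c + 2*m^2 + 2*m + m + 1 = -45*c^2 + 4*c + 2*m^2 + m*(13*c + 3) + 1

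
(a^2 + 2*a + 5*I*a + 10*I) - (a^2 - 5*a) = 7*a + 5*I*a + 10*I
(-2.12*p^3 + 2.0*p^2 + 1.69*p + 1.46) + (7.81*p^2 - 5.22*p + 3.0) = -2.12*p^3 + 9.81*p^2 - 3.53*p + 4.46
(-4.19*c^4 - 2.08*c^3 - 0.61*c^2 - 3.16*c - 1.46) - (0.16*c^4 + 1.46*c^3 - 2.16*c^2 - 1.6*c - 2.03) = -4.35*c^4 - 3.54*c^3 + 1.55*c^2 - 1.56*c + 0.57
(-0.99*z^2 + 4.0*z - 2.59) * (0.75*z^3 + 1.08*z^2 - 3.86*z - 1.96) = -0.7425*z^5 + 1.9308*z^4 + 6.1989*z^3 - 16.2968*z^2 + 2.1574*z + 5.0764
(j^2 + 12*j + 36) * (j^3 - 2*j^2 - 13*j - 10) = j^5 + 10*j^4 - j^3 - 238*j^2 - 588*j - 360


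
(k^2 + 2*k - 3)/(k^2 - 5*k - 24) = (k - 1)/(k - 8)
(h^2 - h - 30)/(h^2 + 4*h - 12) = (h^2 - h - 30)/(h^2 + 4*h - 12)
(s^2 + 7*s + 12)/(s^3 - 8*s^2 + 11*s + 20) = (s^2 + 7*s + 12)/(s^3 - 8*s^2 + 11*s + 20)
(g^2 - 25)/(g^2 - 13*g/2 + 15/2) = 2*(g + 5)/(2*g - 3)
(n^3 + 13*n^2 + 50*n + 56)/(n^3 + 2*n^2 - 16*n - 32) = (n + 7)/(n - 4)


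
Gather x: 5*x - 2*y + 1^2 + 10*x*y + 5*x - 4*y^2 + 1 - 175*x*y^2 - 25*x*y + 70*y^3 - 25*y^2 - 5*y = x*(-175*y^2 - 15*y + 10) + 70*y^3 - 29*y^2 - 7*y + 2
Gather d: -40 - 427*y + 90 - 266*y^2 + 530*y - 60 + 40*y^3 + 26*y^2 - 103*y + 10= 40*y^3 - 240*y^2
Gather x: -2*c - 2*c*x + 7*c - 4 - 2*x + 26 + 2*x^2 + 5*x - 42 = 5*c + 2*x^2 + x*(3 - 2*c) - 20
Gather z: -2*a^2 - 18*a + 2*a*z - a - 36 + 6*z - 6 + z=-2*a^2 - 19*a + z*(2*a + 7) - 42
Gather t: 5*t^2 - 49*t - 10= 5*t^2 - 49*t - 10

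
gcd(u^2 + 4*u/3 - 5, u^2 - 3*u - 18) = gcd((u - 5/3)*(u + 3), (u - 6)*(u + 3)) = u + 3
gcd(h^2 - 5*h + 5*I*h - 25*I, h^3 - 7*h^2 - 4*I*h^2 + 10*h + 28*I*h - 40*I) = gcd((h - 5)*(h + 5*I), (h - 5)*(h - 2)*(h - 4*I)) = h - 5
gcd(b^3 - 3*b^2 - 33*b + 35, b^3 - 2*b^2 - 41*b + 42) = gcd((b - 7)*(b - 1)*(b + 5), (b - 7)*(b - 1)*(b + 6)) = b^2 - 8*b + 7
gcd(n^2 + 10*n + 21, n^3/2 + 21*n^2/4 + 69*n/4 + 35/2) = 1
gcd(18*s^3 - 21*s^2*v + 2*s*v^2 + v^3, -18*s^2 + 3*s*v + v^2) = 18*s^2 - 3*s*v - v^2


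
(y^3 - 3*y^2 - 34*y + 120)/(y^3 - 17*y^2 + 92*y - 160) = (y + 6)/(y - 8)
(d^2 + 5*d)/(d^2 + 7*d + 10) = d/(d + 2)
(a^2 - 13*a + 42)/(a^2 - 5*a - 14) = (a - 6)/(a + 2)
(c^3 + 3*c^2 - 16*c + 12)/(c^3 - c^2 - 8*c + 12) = (c^2 + 5*c - 6)/(c^2 + c - 6)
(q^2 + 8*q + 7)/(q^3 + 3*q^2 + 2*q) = (q + 7)/(q*(q + 2))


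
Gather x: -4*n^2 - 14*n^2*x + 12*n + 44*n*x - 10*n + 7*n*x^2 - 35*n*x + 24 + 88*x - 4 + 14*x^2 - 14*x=-4*n^2 + 2*n + x^2*(7*n + 14) + x*(-14*n^2 + 9*n + 74) + 20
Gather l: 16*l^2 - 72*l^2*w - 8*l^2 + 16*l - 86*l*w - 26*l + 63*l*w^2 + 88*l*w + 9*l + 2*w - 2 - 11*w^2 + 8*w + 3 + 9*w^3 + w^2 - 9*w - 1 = l^2*(8 - 72*w) + l*(63*w^2 + 2*w - 1) + 9*w^3 - 10*w^2 + w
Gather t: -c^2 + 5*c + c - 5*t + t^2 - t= -c^2 + 6*c + t^2 - 6*t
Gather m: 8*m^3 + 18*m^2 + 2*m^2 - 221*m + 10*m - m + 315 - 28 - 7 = 8*m^3 + 20*m^2 - 212*m + 280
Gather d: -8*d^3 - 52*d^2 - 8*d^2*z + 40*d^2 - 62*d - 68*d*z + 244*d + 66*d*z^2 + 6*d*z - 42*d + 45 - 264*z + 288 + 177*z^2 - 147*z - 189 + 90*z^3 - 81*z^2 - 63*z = -8*d^3 + d^2*(-8*z - 12) + d*(66*z^2 - 62*z + 140) + 90*z^3 + 96*z^2 - 474*z + 144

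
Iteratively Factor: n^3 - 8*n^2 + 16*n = (n - 4)*(n^2 - 4*n) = (n - 4)^2*(n)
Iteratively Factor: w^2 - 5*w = (w)*(w - 5)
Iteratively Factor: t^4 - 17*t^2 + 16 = (t + 4)*(t^3 - 4*t^2 - t + 4) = (t + 1)*(t + 4)*(t^2 - 5*t + 4) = (t - 1)*(t + 1)*(t + 4)*(t - 4)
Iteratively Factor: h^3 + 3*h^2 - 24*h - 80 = (h + 4)*(h^2 - h - 20) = (h - 5)*(h + 4)*(h + 4)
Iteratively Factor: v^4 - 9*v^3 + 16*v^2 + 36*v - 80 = (v - 4)*(v^3 - 5*v^2 - 4*v + 20) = (v - 4)*(v - 2)*(v^2 - 3*v - 10) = (v - 4)*(v - 2)*(v + 2)*(v - 5)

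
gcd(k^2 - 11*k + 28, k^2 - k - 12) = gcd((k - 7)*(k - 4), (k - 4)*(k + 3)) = k - 4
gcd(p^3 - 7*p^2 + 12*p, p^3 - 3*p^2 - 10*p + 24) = p - 4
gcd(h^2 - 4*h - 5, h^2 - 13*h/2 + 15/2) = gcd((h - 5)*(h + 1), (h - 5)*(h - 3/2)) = h - 5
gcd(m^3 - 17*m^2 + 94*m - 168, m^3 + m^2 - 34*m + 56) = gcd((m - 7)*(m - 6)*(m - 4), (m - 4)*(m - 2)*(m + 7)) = m - 4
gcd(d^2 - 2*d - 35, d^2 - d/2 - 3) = 1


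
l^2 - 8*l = l*(l - 8)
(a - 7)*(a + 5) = a^2 - 2*a - 35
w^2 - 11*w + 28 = (w - 7)*(w - 4)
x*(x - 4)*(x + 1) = x^3 - 3*x^2 - 4*x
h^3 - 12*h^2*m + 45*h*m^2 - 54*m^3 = (h - 6*m)*(h - 3*m)^2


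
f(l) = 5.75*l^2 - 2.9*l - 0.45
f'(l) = 11.5*l - 2.9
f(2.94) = 40.72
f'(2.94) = 30.91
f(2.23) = 21.68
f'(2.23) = 22.74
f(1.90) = 14.80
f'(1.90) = 18.95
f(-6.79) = 284.34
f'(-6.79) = -80.98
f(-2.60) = 45.96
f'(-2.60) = -32.80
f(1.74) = 11.91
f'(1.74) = 17.11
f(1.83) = 13.50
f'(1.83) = 18.14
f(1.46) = 7.57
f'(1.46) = 13.89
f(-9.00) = 491.40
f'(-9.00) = -106.40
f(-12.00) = 862.35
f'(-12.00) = -140.90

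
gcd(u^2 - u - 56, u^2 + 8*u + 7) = u + 7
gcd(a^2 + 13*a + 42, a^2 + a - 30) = a + 6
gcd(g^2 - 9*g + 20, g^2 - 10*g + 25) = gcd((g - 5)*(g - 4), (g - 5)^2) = g - 5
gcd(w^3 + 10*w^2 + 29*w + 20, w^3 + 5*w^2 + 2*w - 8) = w + 4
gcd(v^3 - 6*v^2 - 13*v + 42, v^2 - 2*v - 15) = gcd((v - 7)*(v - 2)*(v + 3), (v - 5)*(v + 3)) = v + 3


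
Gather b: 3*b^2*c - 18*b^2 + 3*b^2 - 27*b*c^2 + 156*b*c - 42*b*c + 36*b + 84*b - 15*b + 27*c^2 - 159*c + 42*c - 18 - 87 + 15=b^2*(3*c - 15) + b*(-27*c^2 + 114*c + 105) + 27*c^2 - 117*c - 90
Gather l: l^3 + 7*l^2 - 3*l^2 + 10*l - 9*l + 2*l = l^3 + 4*l^2 + 3*l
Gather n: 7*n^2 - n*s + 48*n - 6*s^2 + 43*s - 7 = 7*n^2 + n*(48 - s) - 6*s^2 + 43*s - 7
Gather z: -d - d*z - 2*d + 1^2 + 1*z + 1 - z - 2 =-d*z - 3*d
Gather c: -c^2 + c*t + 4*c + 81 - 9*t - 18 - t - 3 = -c^2 + c*(t + 4) - 10*t + 60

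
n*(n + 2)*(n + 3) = n^3 + 5*n^2 + 6*n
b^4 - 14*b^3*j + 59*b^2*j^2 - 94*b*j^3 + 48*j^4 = (b - 8*j)*(b - 3*j)*(b - 2*j)*(b - j)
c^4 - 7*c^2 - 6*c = c*(c - 3)*(c + 1)*(c + 2)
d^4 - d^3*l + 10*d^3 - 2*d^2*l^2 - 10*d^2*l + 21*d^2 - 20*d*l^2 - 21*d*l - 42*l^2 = (d + 3)*(d + 7)*(d - 2*l)*(d + l)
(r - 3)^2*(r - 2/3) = r^3 - 20*r^2/3 + 13*r - 6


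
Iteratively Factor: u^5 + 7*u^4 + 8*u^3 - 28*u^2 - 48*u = (u + 3)*(u^4 + 4*u^3 - 4*u^2 - 16*u) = (u + 3)*(u + 4)*(u^3 - 4*u) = u*(u + 3)*(u + 4)*(u^2 - 4) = u*(u - 2)*(u + 3)*(u + 4)*(u + 2)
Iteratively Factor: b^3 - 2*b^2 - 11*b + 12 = (b - 4)*(b^2 + 2*b - 3) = (b - 4)*(b - 1)*(b + 3)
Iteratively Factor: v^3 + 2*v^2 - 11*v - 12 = (v + 4)*(v^2 - 2*v - 3) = (v + 1)*(v + 4)*(v - 3)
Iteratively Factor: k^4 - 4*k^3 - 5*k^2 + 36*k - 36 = (k + 3)*(k^3 - 7*k^2 + 16*k - 12) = (k - 3)*(k + 3)*(k^2 - 4*k + 4) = (k - 3)*(k - 2)*(k + 3)*(k - 2)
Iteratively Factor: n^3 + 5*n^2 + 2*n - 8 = (n - 1)*(n^2 + 6*n + 8) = (n - 1)*(n + 2)*(n + 4)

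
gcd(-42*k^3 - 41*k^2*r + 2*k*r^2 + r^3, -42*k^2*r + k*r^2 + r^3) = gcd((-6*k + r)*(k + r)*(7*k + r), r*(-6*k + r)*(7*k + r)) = -42*k^2 + k*r + r^2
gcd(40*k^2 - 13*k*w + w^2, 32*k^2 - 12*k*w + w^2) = -8*k + w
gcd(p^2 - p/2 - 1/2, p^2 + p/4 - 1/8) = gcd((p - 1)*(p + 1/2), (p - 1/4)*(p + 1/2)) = p + 1/2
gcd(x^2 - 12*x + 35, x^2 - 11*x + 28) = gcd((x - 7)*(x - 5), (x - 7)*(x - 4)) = x - 7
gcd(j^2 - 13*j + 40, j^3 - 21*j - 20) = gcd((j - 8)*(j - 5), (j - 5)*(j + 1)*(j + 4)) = j - 5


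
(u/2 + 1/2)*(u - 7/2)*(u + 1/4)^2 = u^4/2 - u^3 - 75*u^2/32 - 61*u/64 - 7/64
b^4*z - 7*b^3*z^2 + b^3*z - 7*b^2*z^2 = b^2*(b - 7*z)*(b*z + z)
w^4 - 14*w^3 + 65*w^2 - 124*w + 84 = (w - 7)*(w - 3)*(w - 2)^2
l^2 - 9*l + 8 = (l - 8)*(l - 1)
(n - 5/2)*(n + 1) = n^2 - 3*n/2 - 5/2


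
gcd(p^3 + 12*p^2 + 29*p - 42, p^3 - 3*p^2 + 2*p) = p - 1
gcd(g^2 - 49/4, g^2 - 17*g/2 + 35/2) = g - 7/2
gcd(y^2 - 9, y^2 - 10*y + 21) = y - 3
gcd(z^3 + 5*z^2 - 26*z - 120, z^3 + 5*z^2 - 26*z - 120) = z^3 + 5*z^2 - 26*z - 120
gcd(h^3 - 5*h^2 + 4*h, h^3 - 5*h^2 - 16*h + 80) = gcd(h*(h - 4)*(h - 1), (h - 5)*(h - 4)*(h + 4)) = h - 4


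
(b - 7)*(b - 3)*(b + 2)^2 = b^4 - 6*b^3 - 15*b^2 + 44*b + 84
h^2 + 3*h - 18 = (h - 3)*(h + 6)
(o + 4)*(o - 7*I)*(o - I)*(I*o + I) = I*o^4 + 8*o^3 + 5*I*o^3 + 40*o^2 - 3*I*o^2 + 32*o - 35*I*o - 28*I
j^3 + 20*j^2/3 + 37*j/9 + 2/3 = (j + 1/3)^2*(j + 6)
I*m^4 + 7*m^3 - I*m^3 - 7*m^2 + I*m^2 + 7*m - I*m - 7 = (m - 7*I)*(m - I)*(m + I)*(I*m - I)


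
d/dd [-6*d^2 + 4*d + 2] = 4 - 12*d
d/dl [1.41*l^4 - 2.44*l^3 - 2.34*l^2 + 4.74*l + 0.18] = 5.64*l^3 - 7.32*l^2 - 4.68*l + 4.74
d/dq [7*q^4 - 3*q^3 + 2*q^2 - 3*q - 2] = 28*q^3 - 9*q^2 + 4*q - 3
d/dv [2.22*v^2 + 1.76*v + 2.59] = 4.44*v + 1.76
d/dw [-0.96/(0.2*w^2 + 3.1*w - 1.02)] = (0.384*w + 2.976)/(0.2*w^2 + 3.1*w - 1.02)^2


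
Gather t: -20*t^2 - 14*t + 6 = -20*t^2 - 14*t + 6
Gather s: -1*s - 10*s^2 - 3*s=-10*s^2 - 4*s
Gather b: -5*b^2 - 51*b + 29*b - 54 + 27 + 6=-5*b^2 - 22*b - 21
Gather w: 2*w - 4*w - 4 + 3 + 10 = 9 - 2*w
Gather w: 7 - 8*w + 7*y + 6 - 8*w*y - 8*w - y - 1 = w*(-8*y - 16) + 6*y + 12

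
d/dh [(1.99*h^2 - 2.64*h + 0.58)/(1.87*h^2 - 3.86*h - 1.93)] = (-2.7446*h^2 - 9.8506*h + 7.334)/(3.4969*h^4 - 14.4364*h^3 + 7.6814*h^2 + 14.8996*h + 3.7249)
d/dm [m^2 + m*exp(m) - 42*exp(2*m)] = m*exp(m) + 2*m - 84*exp(2*m) + exp(m)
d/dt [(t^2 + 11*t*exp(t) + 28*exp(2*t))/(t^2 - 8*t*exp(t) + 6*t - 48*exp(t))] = (2*(t^2 + 11*t*exp(t) + 28*exp(2*t))*(4*t*exp(t) - t + 28*exp(t) - 3) + (t^2 - 8*t*exp(t) + 6*t - 48*exp(t))*(11*t*exp(t) + 2*t + 56*exp(2*t) + 11*exp(t)))/(t^2 - 8*t*exp(t) + 6*t - 48*exp(t))^2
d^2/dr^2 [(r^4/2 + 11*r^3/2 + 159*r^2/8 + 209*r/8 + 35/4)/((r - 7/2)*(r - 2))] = (8*r^6 - 132*r^5 + 894*r^4 + 1749*r^3 - 14070*r^2 + 1848*r + 34930)/(8*r^6 - 132*r^5 + 894*r^4 - 3179*r^3 + 6258*r^2 - 6468*r + 2744)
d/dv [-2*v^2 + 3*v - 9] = 3 - 4*v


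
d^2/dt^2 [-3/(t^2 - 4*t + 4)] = -18/(t^4 - 8*t^3 + 24*t^2 - 32*t + 16)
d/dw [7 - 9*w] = -9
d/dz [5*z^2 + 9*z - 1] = 10*z + 9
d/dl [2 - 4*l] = -4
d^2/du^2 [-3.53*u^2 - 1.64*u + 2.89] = -7.06000000000000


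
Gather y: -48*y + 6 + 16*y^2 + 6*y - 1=16*y^2 - 42*y + 5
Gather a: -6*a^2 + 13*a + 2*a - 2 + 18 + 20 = -6*a^2 + 15*a + 36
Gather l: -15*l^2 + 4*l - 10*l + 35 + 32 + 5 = -15*l^2 - 6*l + 72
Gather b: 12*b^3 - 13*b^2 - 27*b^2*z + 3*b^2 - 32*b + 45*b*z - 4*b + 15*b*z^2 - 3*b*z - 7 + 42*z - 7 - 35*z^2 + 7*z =12*b^3 + b^2*(-27*z - 10) + b*(15*z^2 + 42*z - 36) - 35*z^2 + 49*z - 14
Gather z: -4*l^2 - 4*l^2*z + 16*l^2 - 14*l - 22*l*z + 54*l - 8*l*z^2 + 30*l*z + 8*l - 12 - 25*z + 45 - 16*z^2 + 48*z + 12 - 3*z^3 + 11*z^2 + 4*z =12*l^2 + 48*l - 3*z^3 + z^2*(-8*l - 5) + z*(-4*l^2 + 8*l + 27) + 45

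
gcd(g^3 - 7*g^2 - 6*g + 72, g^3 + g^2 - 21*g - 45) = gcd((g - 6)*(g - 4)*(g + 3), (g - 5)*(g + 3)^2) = g + 3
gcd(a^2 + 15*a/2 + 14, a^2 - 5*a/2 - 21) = a + 7/2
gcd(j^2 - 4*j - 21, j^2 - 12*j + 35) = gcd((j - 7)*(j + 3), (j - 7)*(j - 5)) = j - 7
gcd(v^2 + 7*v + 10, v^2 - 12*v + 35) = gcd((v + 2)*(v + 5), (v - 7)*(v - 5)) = 1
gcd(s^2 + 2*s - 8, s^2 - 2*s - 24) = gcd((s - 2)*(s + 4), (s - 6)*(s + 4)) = s + 4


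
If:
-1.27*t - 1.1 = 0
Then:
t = -0.87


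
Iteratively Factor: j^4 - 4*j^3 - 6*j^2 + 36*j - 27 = (j - 1)*(j^3 - 3*j^2 - 9*j + 27) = (j - 1)*(j + 3)*(j^2 - 6*j + 9) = (j - 3)*(j - 1)*(j + 3)*(j - 3)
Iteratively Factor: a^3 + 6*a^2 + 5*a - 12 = (a + 4)*(a^2 + 2*a - 3) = (a - 1)*(a + 4)*(a + 3)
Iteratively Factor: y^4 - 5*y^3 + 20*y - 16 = (y + 2)*(y^3 - 7*y^2 + 14*y - 8) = (y - 2)*(y + 2)*(y^2 - 5*y + 4) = (y - 4)*(y - 2)*(y + 2)*(y - 1)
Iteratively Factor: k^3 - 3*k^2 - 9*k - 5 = (k + 1)*(k^2 - 4*k - 5) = (k + 1)^2*(k - 5)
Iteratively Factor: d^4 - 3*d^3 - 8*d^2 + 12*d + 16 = (d - 4)*(d^3 + d^2 - 4*d - 4) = (d - 4)*(d - 2)*(d^2 + 3*d + 2) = (d - 4)*(d - 2)*(d + 1)*(d + 2)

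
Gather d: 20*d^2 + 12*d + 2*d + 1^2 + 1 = 20*d^2 + 14*d + 2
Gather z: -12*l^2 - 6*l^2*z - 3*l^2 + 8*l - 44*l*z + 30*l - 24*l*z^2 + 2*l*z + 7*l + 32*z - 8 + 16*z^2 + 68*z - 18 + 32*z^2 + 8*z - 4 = -15*l^2 + 45*l + z^2*(48 - 24*l) + z*(-6*l^2 - 42*l + 108) - 30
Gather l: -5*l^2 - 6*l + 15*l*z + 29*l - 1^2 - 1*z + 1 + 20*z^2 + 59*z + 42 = -5*l^2 + l*(15*z + 23) + 20*z^2 + 58*z + 42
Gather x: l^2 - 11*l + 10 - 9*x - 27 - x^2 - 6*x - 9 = l^2 - 11*l - x^2 - 15*x - 26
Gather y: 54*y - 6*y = 48*y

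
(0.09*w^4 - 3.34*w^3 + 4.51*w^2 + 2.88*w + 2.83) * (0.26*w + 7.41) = 0.0234*w^5 - 0.2015*w^4 - 23.5768*w^3 + 34.1679*w^2 + 22.0766*w + 20.9703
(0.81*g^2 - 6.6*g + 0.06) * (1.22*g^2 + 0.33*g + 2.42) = 0.9882*g^4 - 7.7847*g^3 - 0.1446*g^2 - 15.9522*g + 0.1452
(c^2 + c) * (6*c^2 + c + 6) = 6*c^4 + 7*c^3 + 7*c^2 + 6*c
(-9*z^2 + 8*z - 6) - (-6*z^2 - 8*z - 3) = -3*z^2 + 16*z - 3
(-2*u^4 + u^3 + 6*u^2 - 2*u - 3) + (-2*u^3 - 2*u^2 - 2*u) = -2*u^4 - u^3 + 4*u^2 - 4*u - 3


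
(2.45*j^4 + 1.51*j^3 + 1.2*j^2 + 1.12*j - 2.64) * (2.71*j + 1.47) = 6.6395*j^5 + 7.6936*j^4 + 5.4717*j^3 + 4.7992*j^2 - 5.508*j - 3.8808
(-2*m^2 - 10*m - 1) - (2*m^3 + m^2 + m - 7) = -2*m^3 - 3*m^2 - 11*m + 6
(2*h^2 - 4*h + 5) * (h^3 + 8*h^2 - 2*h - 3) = 2*h^5 + 12*h^4 - 31*h^3 + 42*h^2 + 2*h - 15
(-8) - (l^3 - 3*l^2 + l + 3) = -l^3 + 3*l^2 - l - 11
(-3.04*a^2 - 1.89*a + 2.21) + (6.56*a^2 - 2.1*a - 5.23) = 3.52*a^2 - 3.99*a - 3.02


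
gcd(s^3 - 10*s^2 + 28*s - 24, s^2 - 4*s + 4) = s^2 - 4*s + 4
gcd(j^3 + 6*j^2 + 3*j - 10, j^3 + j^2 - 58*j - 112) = j + 2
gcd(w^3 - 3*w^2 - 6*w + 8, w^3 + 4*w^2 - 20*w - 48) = w^2 - 2*w - 8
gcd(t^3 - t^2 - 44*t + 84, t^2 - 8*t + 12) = t^2 - 8*t + 12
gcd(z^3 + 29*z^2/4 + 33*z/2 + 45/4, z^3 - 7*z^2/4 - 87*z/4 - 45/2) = z^2 + 17*z/4 + 15/4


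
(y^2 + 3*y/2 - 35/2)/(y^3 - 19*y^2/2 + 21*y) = (y + 5)/(y*(y - 6))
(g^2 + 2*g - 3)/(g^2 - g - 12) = (g - 1)/(g - 4)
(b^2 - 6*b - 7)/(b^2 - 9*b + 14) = (b + 1)/(b - 2)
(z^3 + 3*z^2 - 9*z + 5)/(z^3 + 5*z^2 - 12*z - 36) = (z^3 + 3*z^2 - 9*z + 5)/(z^3 + 5*z^2 - 12*z - 36)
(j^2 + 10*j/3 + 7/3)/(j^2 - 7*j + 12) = (3*j^2 + 10*j + 7)/(3*(j^2 - 7*j + 12))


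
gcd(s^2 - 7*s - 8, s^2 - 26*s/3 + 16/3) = s - 8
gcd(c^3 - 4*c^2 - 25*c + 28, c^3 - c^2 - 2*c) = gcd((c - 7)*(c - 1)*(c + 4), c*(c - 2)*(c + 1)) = 1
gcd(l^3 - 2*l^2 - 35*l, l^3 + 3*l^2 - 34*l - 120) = l + 5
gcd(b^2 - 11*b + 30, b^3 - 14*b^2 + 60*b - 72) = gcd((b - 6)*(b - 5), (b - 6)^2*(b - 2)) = b - 6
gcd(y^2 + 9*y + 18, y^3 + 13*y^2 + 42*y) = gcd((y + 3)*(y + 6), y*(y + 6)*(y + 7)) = y + 6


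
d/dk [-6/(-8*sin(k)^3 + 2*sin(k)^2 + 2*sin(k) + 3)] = 12*(-12*sin(k)^2 + 2*sin(k) + 1)*cos(k)/(-4*sin(k) + 2*sin(3*k) - cos(2*k) + 4)^2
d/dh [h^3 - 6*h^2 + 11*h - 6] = 3*h^2 - 12*h + 11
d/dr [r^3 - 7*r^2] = r*(3*r - 14)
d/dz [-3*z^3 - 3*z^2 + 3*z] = -9*z^2 - 6*z + 3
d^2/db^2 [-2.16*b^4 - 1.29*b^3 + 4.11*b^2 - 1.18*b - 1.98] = -25.92*b^2 - 7.74*b + 8.22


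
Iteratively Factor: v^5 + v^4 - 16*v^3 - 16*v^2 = (v)*(v^4 + v^3 - 16*v^2 - 16*v) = v*(v - 4)*(v^3 + 5*v^2 + 4*v) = v^2*(v - 4)*(v^2 + 5*v + 4) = v^2*(v - 4)*(v + 4)*(v + 1)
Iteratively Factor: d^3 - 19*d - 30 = (d - 5)*(d^2 + 5*d + 6) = (d - 5)*(d + 2)*(d + 3)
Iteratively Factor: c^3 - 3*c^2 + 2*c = (c - 1)*(c^2 - 2*c) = c*(c - 1)*(c - 2)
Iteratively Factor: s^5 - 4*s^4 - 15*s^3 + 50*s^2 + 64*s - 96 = (s + 3)*(s^4 - 7*s^3 + 6*s^2 + 32*s - 32) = (s - 4)*(s + 3)*(s^3 - 3*s^2 - 6*s + 8) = (s - 4)*(s - 1)*(s + 3)*(s^2 - 2*s - 8) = (s - 4)^2*(s - 1)*(s + 3)*(s + 2)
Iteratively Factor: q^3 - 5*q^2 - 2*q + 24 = (q - 4)*(q^2 - q - 6) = (q - 4)*(q - 3)*(q + 2)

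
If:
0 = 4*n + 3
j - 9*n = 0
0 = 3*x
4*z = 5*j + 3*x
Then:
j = -27/4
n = -3/4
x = 0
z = -135/16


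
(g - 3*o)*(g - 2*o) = g^2 - 5*g*o + 6*o^2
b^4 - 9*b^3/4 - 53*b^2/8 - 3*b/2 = b*(b - 4)*(b + 1/4)*(b + 3/2)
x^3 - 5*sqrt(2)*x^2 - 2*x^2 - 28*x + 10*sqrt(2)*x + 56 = (x - 2)*(x - 7*sqrt(2))*(x + 2*sqrt(2))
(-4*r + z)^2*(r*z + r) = 16*r^3*z + 16*r^3 - 8*r^2*z^2 - 8*r^2*z + r*z^3 + r*z^2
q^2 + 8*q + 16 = (q + 4)^2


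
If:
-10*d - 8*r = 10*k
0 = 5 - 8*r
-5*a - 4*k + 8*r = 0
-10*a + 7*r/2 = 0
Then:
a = 7/32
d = -189/128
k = 125/128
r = 5/8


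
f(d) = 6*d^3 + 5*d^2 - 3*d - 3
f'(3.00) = 189.00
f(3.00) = 195.00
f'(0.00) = -3.00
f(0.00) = -3.00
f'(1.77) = 71.09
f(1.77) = 40.63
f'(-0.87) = 1.92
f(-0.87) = -0.56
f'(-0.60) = -2.52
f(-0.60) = -0.70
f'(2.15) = 101.70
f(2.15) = 73.29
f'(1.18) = 33.86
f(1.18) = 10.28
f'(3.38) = 236.44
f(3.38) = 275.67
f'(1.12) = 30.78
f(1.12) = 8.34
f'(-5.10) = 414.18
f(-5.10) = -653.56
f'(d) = 18*d^2 + 10*d - 3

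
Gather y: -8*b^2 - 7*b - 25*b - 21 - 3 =-8*b^2 - 32*b - 24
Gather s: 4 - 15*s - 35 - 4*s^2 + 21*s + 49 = -4*s^2 + 6*s + 18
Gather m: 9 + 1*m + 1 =m + 10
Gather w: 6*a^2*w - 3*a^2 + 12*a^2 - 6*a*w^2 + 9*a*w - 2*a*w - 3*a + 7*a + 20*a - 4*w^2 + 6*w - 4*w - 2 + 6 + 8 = 9*a^2 + 24*a + w^2*(-6*a - 4) + w*(6*a^2 + 7*a + 2) + 12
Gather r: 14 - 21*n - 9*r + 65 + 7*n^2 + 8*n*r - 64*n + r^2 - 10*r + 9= 7*n^2 - 85*n + r^2 + r*(8*n - 19) + 88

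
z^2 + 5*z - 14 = (z - 2)*(z + 7)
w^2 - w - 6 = (w - 3)*(w + 2)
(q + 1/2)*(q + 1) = q^2 + 3*q/2 + 1/2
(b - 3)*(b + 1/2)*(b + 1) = b^3 - 3*b^2/2 - 4*b - 3/2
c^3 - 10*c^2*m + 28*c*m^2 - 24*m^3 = (c - 6*m)*(c - 2*m)^2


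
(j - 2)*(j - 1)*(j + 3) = j^3 - 7*j + 6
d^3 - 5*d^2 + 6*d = d*(d - 3)*(d - 2)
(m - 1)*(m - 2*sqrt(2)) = m^2 - 2*sqrt(2)*m - m + 2*sqrt(2)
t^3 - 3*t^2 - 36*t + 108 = (t - 6)*(t - 3)*(t + 6)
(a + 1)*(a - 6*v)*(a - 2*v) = a^3 - 8*a^2*v + a^2 + 12*a*v^2 - 8*a*v + 12*v^2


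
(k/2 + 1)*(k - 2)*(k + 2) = k^3/2 + k^2 - 2*k - 4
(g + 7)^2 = g^2 + 14*g + 49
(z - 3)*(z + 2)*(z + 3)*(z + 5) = z^4 + 7*z^3 + z^2 - 63*z - 90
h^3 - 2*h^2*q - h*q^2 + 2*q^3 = (h - 2*q)*(h - q)*(h + q)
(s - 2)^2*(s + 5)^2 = s^4 + 6*s^3 - 11*s^2 - 60*s + 100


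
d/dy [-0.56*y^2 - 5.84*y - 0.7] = -1.12*y - 5.84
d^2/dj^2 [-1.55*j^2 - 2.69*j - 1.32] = -3.10000000000000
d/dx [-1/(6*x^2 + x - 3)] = (12*x + 1)/(6*x^2 + x - 3)^2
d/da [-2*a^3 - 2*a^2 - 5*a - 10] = -6*a^2 - 4*a - 5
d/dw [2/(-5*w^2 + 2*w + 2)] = 4*(5*w - 1)/(-5*w^2 + 2*w + 2)^2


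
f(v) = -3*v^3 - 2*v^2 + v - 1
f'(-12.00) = -1247.00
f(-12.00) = 4883.00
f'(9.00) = -764.00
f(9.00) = -2341.00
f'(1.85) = -37.20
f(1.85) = -24.99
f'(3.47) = -121.25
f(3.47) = -146.96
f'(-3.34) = -86.04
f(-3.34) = 85.13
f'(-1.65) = -16.90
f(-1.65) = 5.38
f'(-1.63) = -16.39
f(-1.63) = 5.05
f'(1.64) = -29.77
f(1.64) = -17.97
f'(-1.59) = -15.39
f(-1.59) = 4.41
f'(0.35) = -1.50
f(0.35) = -1.02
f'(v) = -9*v^2 - 4*v + 1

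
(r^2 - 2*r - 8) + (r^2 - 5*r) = 2*r^2 - 7*r - 8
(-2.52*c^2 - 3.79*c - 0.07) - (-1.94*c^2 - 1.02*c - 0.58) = -0.58*c^2 - 2.77*c + 0.51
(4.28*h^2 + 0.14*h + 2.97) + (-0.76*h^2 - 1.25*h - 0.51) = 3.52*h^2 - 1.11*h + 2.46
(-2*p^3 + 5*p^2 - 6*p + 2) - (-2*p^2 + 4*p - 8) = -2*p^3 + 7*p^2 - 10*p + 10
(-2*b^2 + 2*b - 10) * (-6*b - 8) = 12*b^3 + 4*b^2 + 44*b + 80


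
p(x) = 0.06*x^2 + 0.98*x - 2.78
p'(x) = 0.12*x + 0.98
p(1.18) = -1.54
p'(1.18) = 1.12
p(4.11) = 2.26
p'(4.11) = 1.47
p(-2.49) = -4.85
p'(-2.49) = 0.68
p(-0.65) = -3.39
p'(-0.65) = 0.90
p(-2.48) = -4.84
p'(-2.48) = 0.68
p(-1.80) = -4.35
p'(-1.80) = 0.76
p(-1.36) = -4.00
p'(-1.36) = 0.82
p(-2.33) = -4.74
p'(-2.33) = 0.70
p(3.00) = 0.70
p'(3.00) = 1.34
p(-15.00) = -3.98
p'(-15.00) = -0.82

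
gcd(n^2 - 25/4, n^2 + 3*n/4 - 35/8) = n + 5/2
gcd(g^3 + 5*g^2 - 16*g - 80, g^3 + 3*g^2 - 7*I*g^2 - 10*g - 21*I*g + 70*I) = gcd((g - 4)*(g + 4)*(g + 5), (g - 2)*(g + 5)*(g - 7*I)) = g + 5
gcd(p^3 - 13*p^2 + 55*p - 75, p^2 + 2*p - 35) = p - 5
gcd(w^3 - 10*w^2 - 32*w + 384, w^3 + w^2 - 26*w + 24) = w + 6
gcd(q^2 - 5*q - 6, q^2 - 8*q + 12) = q - 6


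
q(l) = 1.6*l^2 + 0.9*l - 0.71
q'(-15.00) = -47.10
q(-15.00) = 345.79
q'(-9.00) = -27.90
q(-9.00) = 120.79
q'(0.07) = 1.12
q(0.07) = -0.64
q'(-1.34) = -3.39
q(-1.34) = 0.96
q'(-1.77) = -4.76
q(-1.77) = 2.71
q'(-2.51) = -7.13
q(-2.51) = 7.11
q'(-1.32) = -3.32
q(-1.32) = 0.89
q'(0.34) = 1.99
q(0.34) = -0.22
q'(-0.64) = -1.15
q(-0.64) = -0.63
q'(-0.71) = -1.37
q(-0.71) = -0.54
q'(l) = 3.2*l + 0.9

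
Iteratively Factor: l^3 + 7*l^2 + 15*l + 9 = (l + 3)*(l^2 + 4*l + 3) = (l + 1)*(l + 3)*(l + 3)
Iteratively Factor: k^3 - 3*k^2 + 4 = (k - 2)*(k^2 - k - 2) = (k - 2)*(k + 1)*(k - 2)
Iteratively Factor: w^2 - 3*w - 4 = (w - 4)*(w + 1)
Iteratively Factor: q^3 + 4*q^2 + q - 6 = (q + 2)*(q^2 + 2*q - 3) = (q + 2)*(q + 3)*(q - 1)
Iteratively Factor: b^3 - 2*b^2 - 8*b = (b - 4)*(b^2 + 2*b) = (b - 4)*(b + 2)*(b)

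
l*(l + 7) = l^2 + 7*l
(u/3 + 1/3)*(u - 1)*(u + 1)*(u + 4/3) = u^4/3 + 7*u^3/9 + u^2/9 - 7*u/9 - 4/9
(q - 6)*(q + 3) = q^2 - 3*q - 18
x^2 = x^2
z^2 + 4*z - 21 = (z - 3)*(z + 7)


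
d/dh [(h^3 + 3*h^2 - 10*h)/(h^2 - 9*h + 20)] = (h^4 - 18*h^3 + 43*h^2 + 120*h - 200)/(h^4 - 18*h^3 + 121*h^2 - 360*h + 400)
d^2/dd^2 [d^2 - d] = 2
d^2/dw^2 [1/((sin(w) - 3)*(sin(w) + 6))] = (-4*sin(w)^4 - 9*sin(w)^3 - 75*sin(w)^2 - 36*sin(w) + 54)/((sin(w) - 3)^3*(sin(w) + 6)^3)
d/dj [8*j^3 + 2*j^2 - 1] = 4*j*(6*j + 1)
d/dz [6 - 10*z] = -10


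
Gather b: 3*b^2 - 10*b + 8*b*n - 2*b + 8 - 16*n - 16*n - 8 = 3*b^2 + b*(8*n - 12) - 32*n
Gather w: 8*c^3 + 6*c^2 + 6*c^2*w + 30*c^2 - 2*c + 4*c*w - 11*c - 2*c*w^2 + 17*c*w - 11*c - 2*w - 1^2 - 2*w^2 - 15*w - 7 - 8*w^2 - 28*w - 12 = 8*c^3 + 36*c^2 - 24*c + w^2*(-2*c - 10) + w*(6*c^2 + 21*c - 45) - 20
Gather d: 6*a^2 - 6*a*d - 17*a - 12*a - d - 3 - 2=6*a^2 - 29*a + d*(-6*a - 1) - 5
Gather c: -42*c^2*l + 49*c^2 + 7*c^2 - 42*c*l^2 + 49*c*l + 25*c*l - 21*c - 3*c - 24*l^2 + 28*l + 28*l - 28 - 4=c^2*(56 - 42*l) + c*(-42*l^2 + 74*l - 24) - 24*l^2 + 56*l - 32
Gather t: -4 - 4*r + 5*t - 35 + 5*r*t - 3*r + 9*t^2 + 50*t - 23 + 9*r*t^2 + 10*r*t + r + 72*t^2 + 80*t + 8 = -6*r + t^2*(9*r + 81) + t*(15*r + 135) - 54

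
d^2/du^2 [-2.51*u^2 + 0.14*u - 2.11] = -5.02000000000000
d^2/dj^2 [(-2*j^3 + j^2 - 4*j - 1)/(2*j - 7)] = 2*(-8*j^3 + 84*j^2 - 294*j - 11)/(8*j^3 - 84*j^2 + 294*j - 343)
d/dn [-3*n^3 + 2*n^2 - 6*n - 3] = -9*n^2 + 4*n - 6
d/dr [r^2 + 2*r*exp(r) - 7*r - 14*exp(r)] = 2*r*exp(r) + 2*r - 12*exp(r) - 7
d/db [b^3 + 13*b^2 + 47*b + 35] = 3*b^2 + 26*b + 47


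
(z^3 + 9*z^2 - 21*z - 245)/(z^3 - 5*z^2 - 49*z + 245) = (z + 7)/(z - 7)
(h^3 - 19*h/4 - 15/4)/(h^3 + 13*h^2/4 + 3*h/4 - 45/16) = 4*(2*h^2 - 3*h - 5)/(8*h^2 + 14*h - 15)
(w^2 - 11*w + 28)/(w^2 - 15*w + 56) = (w - 4)/(w - 8)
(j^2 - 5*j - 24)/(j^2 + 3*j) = (j - 8)/j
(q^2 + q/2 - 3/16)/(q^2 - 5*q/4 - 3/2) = (q - 1/4)/(q - 2)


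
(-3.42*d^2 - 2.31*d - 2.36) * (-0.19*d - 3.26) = 0.6498*d^3 + 11.5881*d^2 + 7.979*d + 7.6936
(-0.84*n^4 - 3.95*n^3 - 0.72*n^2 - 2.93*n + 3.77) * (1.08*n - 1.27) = -0.9072*n^5 - 3.1992*n^4 + 4.2389*n^3 - 2.25*n^2 + 7.7927*n - 4.7879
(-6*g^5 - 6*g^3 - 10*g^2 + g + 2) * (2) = -12*g^5 - 12*g^3 - 20*g^2 + 2*g + 4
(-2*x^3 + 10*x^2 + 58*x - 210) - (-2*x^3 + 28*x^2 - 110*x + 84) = -18*x^2 + 168*x - 294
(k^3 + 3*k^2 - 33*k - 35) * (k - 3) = k^4 - 42*k^2 + 64*k + 105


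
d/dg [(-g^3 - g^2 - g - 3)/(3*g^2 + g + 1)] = (-3*g^4 - 2*g^3 - g^2 + 16*g + 2)/(9*g^4 + 6*g^3 + 7*g^2 + 2*g + 1)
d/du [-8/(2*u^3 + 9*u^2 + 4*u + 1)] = 16*(3*u^2 + 9*u + 2)/(2*u^3 + 9*u^2 + 4*u + 1)^2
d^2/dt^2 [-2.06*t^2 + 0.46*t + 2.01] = -4.12000000000000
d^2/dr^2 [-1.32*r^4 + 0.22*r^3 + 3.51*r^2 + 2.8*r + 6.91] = -15.84*r^2 + 1.32*r + 7.02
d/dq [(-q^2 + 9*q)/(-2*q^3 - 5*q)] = (-2*q^2 + 36*q + 5)/(4*q^4 + 20*q^2 + 25)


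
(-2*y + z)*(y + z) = -2*y^2 - y*z + z^2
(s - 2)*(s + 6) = s^2 + 4*s - 12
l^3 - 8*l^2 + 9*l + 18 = (l - 6)*(l - 3)*(l + 1)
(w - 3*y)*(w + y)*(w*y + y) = w^3*y - 2*w^2*y^2 + w^2*y - 3*w*y^3 - 2*w*y^2 - 3*y^3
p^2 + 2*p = p*(p + 2)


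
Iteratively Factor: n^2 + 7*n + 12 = (n + 4)*(n + 3)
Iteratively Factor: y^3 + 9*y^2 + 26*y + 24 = (y + 4)*(y^2 + 5*y + 6) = (y + 2)*(y + 4)*(y + 3)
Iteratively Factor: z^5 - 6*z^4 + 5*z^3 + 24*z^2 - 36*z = (z)*(z^4 - 6*z^3 + 5*z^2 + 24*z - 36) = z*(z - 3)*(z^3 - 3*z^2 - 4*z + 12) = z*(z - 3)*(z + 2)*(z^2 - 5*z + 6) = z*(z - 3)*(z - 2)*(z + 2)*(z - 3)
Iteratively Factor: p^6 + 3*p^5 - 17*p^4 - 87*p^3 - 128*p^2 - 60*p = (p + 1)*(p^5 + 2*p^4 - 19*p^3 - 68*p^2 - 60*p) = p*(p + 1)*(p^4 + 2*p^3 - 19*p^2 - 68*p - 60) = p*(p + 1)*(p + 3)*(p^3 - p^2 - 16*p - 20) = p*(p + 1)*(p + 2)*(p + 3)*(p^2 - 3*p - 10) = p*(p + 1)*(p + 2)^2*(p + 3)*(p - 5)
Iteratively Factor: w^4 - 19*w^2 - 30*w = (w)*(w^3 - 19*w - 30) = w*(w - 5)*(w^2 + 5*w + 6) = w*(w - 5)*(w + 3)*(w + 2)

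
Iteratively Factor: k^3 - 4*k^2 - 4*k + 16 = (k - 4)*(k^2 - 4) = (k - 4)*(k + 2)*(k - 2)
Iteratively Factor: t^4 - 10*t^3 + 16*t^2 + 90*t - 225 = (t - 5)*(t^3 - 5*t^2 - 9*t + 45) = (t - 5)*(t + 3)*(t^2 - 8*t + 15) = (t - 5)^2*(t + 3)*(t - 3)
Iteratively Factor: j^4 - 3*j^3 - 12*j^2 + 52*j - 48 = (j - 2)*(j^3 - j^2 - 14*j + 24) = (j - 3)*(j - 2)*(j^2 + 2*j - 8) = (j - 3)*(j - 2)*(j + 4)*(j - 2)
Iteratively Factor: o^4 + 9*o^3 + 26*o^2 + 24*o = (o)*(o^3 + 9*o^2 + 26*o + 24) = o*(o + 2)*(o^2 + 7*o + 12) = o*(o + 2)*(o + 4)*(o + 3)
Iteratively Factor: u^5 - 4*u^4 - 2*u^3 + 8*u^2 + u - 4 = (u - 1)*(u^4 - 3*u^3 - 5*u^2 + 3*u + 4) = (u - 1)*(u + 1)*(u^3 - 4*u^2 - u + 4) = (u - 4)*(u - 1)*(u + 1)*(u^2 - 1) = (u - 4)*(u - 1)^2*(u + 1)*(u + 1)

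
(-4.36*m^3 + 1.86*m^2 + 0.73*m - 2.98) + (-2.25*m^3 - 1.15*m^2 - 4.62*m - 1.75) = -6.61*m^3 + 0.71*m^2 - 3.89*m - 4.73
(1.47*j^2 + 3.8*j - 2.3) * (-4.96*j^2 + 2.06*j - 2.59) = -7.2912*j^4 - 15.8198*j^3 + 15.4287*j^2 - 14.58*j + 5.957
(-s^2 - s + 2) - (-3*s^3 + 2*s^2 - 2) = 3*s^3 - 3*s^2 - s + 4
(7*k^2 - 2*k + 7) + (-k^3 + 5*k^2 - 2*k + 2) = -k^3 + 12*k^2 - 4*k + 9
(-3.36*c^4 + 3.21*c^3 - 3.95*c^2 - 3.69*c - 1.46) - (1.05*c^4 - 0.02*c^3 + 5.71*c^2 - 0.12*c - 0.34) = -4.41*c^4 + 3.23*c^3 - 9.66*c^2 - 3.57*c - 1.12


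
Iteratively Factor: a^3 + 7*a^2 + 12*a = (a + 4)*(a^2 + 3*a) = (a + 3)*(a + 4)*(a)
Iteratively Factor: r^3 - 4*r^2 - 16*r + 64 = (r + 4)*(r^2 - 8*r + 16) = (r - 4)*(r + 4)*(r - 4)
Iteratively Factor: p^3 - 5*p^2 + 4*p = (p)*(p^2 - 5*p + 4) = p*(p - 4)*(p - 1)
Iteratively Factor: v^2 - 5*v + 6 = (v - 3)*(v - 2)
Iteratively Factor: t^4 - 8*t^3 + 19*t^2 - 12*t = (t - 1)*(t^3 - 7*t^2 + 12*t) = (t - 4)*(t - 1)*(t^2 - 3*t) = t*(t - 4)*(t - 1)*(t - 3)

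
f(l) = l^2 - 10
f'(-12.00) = -24.00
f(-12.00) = 134.00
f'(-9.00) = -18.00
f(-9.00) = 71.00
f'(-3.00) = -6.00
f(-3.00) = -1.00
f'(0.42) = 0.84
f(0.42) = -9.82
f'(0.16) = 0.32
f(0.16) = -9.97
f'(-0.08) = -0.16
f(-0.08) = -9.99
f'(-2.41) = -4.82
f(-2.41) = -4.19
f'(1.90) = 3.80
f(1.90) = -6.39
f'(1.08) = 2.16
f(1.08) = -8.83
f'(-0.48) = -0.96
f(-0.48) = -9.77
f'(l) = 2*l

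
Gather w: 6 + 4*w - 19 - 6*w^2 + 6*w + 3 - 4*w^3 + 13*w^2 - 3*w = -4*w^3 + 7*w^2 + 7*w - 10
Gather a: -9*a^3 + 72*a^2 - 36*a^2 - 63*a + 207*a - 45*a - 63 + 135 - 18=-9*a^3 + 36*a^2 + 99*a + 54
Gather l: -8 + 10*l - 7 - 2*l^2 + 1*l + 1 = -2*l^2 + 11*l - 14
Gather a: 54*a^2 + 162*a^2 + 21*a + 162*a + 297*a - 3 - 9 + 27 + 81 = 216*a^2 + 480*a + 96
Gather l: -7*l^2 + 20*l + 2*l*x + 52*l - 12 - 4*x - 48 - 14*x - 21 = -7*l^2 + l*(2*x + 72) - 18*x - 81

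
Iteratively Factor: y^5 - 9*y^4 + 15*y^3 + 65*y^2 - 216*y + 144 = (y - 4)*(y^4 - 5*y^3 - 5*y^2 + 45*y - 36) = (y - 4)*(y - 1)*(y^3 - 4*y^2 - 9*y + 36) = (y - 4)*(y - 1)*(y + 3)*(y^2 - 7*y + 12) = (y - 4)*(y - 3)*(y - 1)*(y + 3)*(y - 4)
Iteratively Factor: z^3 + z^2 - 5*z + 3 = (z - 1)*(z^2 + 2*z - 3) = (z - 1)*(z + 3)*(z - 1)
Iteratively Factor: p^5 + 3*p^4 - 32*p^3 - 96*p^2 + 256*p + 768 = (p + 4)*(p^4 - p^3 - 28*p^2 + 16*p + 192) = (p - 4)*(p + 4)*(p^3 + 3*p^2 - 16*p - 48) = (p - 4)*(p + 4)^2*(p^2 - p - 12) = (p - 4)*(p + 3)*(p + 4)^2*(p - 4)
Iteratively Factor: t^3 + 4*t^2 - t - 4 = (t - 1)*(t^2 + 5*t + 4) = (t - 1)*(t + 4)*(t + 1)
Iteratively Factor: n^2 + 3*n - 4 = (n + 4)*(n - 1)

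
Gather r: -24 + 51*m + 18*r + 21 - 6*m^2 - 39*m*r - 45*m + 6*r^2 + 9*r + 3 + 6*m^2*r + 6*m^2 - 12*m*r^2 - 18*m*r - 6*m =r^2*(6 - 12*m) + r*(6*m^2 - 57*m + 27)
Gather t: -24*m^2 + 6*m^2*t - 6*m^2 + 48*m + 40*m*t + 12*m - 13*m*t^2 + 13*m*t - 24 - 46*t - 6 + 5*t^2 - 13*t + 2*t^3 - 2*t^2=-30*m^2 + 60*m + 2*t^3 + t^2*(3 - 13*m) + t*(6*m^2 + 53*m - 59) - 30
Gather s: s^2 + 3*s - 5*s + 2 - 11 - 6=s^2 - 2*s - 15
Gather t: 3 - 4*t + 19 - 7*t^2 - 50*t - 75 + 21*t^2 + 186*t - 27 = 14*t^2 + 132*t - 80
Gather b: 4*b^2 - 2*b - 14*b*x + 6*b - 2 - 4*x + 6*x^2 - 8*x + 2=4*b^2 + b*(4 - 14*x) + 6*x^2 - 12*x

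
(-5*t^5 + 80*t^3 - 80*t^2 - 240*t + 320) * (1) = -5*t^5 + 80*t^3 - 80*t^2 - 240*t + 320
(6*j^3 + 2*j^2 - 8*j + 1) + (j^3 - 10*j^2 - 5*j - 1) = 7*j^3 - 8*j^2 - 13*j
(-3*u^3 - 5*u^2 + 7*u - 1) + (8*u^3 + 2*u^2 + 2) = 5*u^3 - 3*u^2 + 7*u + 1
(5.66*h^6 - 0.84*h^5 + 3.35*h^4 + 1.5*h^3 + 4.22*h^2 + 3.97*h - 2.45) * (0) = 0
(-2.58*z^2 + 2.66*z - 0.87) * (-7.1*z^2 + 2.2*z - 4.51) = 18.318*z^4 - 24.562*z^3 + 23.6648*z^2 - 13.9106*z + 3.9237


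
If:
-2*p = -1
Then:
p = 1/2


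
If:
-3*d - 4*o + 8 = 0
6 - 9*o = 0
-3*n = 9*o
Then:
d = 16/9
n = -2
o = 2/3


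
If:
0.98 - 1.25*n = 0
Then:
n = 0.78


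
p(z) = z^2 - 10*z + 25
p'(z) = 2*z - 10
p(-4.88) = 97.61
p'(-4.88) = -19.76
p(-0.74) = 32.95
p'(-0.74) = -11.48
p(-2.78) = 60.53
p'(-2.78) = -15.56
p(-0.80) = 33.64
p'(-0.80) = -11.60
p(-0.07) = 25.70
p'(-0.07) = -10.14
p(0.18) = 23.23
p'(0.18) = -9.64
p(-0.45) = 29.70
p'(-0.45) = -10.90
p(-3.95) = 80.10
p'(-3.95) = -17.90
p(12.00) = 49.00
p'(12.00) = 14.00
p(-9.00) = 196.00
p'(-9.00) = -28.00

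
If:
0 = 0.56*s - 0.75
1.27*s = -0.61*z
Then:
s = 1.34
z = -2.79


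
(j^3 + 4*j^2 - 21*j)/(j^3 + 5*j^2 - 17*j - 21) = j/(j + 1)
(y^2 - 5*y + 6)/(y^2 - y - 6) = (y - 2)/(y + 2)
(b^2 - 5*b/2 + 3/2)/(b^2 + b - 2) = (b - 3/2)/(b + 2)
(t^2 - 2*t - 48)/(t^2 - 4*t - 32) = (t + 6)/(t + 4)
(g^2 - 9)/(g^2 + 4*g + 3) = (g - 3)/(g + 1)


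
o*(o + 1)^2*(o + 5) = o^4 + 7*o^3 + 11*o^2 + 5*o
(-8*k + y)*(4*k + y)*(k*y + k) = -32*k^3*y - 32*k^3 - 4*k^2*y^2 - 4*k^2*y + k*y^3 + k*y^2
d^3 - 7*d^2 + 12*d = d*(d - 4)*(d - 3)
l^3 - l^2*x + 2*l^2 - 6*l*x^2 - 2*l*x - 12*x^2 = (l + 2)*(l - 3*x)*(l + 2*x)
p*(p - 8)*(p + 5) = p^3 - 3*p^2 - 40*p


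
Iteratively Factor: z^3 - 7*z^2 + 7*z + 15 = (z - 3)*(z^2 - 4*z - 5) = (z - 5)*(z - 3)*(z + 1)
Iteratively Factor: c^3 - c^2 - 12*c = (c + 3)*(c^2 - 4*c) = c*(c + 3)*(c - 4)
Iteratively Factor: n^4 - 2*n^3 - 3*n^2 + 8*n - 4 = (n - 1)*(n^3 - n^2 - 4*n + 4) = (n - 1)*(n + 2)*(n^2 - 3*n + 2) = (n - 1)^2*(n + 2)*(n - 2)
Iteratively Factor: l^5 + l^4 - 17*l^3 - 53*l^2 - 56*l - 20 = (l - 5)*(l^4 + 6*l^3 + 13*l^2 + 12*l + 4) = (l - 5)*(l + 1)*(l^3 + 5*l^2 + 8*l + 4) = (l - 5)*(l + 1)*(l + 2)*(l^2 + 3*l + 2) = (l - 5)*(l + 1)*(l + 2)^2*(l + 1)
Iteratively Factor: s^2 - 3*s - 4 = (s + 1)*(s - 4)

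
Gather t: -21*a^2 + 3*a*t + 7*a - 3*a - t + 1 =-21*a^2 + 4*a + t*(3*a - 1) + 1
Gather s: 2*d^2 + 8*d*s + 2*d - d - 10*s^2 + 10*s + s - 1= 2*d^2 + d - 10*s^2 + s*(8*d + 11) - 1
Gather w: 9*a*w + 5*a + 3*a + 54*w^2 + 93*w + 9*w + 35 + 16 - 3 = 8*a + 54*w^2 + w*(9*a + 102) + 48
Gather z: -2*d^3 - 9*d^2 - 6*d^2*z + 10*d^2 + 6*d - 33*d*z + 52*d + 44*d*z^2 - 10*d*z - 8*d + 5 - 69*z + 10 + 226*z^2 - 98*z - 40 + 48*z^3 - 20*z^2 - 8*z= -2*d^3 + d^2 + 50*d + 48*z^3 + z^2*(44*d + 206) + z*(-6*d^2 - 43*d - 175) - 25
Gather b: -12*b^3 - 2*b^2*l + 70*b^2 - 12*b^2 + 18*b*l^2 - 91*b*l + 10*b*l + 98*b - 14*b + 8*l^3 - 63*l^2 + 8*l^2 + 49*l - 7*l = -12*b^3 + b^2*(58 - 2*l) + b*(18*l^2 - 81*l + 84) + 8*l^3 - 55*l^2 + 42*l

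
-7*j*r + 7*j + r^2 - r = (-7*j + r)*(r - 1)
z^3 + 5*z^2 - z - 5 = (z - 1)*(z + 1)*(z + 5)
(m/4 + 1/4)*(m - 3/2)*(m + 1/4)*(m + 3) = m^4/4 + 11*m^3/16 - 19*m^2/32 - 21*m/16 - 9/32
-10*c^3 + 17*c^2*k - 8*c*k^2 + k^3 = (-5*c + k)*(-2*c + k)*(-c + k)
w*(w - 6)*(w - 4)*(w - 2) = w^4 - 12*w^3 + 44*w^2 - 48*w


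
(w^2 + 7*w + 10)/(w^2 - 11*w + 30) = (w^2 + 7*w + 10)/(w^2 - 11*w + 30)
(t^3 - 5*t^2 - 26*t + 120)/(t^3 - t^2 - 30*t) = (t - 4)/t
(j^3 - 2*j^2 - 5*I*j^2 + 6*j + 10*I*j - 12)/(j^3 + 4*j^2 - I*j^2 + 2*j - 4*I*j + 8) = (j^2 + j*(-2 - 6*I) + 12*I)/(j^2 + j*(4 - 2*I) - 8*I)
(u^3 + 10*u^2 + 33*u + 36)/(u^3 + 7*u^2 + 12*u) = (u + 3)/u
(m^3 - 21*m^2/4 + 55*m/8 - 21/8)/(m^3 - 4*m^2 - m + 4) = (8*m^2 - 34*m + 21)/(8*(m^2 - 3*m - 4))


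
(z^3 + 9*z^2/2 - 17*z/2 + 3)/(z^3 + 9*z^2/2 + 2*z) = (2*z^3 + 9*z^2 - 17*z + 6)/(z*(2*z^2 + 9*z + 4))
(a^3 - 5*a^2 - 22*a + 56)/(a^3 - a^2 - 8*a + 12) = (a^2 - 3*a - 28)/(a^2 + a - 6)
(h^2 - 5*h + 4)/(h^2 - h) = (h - 4)/h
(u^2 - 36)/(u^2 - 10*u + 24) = (u + 6)/(u - 4)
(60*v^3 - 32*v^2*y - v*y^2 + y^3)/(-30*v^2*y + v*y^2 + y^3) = (-2*v + y)/y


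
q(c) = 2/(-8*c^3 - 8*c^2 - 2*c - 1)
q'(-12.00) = 0.00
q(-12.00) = 0.00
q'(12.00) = 0.00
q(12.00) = 0.00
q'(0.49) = 1.33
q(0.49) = -0.41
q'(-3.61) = 0.01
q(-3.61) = 0.01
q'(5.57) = 0.00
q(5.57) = -0.00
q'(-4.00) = 0.00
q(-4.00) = 0.01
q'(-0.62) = 3.03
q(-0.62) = -2.15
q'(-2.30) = 0.05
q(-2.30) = 0.03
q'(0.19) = 3.98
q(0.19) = -1.16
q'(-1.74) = 0.22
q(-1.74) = 0.10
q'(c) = 2*(24*c^2 + 16*c + 2)/(-8*c^3 - 8*c^2 - 2*c - 1)^2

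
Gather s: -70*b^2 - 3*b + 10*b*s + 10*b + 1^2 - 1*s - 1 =-70*b^2 + 7*b + s*(10*b - 1)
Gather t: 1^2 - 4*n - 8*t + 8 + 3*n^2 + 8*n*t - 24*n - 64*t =3*n^2 - 28*n + t*(8*n - 72) + 9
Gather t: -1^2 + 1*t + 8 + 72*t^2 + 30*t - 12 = 72*t^2 + 31*t - 5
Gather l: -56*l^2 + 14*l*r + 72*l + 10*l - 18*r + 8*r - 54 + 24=-56*l^2 + l*(14*r + 82) - 10*r - 30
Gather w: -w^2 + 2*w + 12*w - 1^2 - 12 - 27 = -w^2 + 14*w - 40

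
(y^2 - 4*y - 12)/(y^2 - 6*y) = (y + 2)/y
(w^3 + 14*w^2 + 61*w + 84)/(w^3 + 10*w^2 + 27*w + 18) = (w^2 + 11*w + 28)/(w^2 + 7*w + 6)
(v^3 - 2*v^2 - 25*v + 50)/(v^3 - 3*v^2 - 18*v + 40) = (v + 5)/(v + 4)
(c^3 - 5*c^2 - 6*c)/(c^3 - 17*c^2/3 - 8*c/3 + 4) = 3*c/(3*c - 2)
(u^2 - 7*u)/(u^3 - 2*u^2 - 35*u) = 1/(u + 5)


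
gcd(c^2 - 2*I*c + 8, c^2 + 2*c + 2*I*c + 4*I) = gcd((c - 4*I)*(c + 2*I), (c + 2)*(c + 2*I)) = c + 2*I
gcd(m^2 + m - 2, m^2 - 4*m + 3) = m - 1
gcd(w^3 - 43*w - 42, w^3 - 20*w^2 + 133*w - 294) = w - 7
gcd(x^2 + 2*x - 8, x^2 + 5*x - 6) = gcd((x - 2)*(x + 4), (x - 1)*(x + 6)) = 1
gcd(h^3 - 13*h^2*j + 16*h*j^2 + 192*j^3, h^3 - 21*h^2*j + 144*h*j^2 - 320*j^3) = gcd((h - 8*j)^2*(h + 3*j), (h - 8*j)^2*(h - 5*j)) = h^2 - 16*h*j + 64*j^2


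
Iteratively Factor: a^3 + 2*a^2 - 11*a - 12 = (a + 4)*(a^2 - 2*a - 3) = (a + 1)*(a + 4)*(a - 3)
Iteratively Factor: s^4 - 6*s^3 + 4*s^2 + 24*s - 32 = (s + 2)*(s^3 - 8*s^2 + 20*s - 16) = (s - 4)*(s + 2)*(s^2 - 4*s + 4) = (s - 4)*(s - 2)*(s + 2)*(s - 2)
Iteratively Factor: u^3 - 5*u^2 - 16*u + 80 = (u - 5)*(u^2 - 16) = (u - 5)*(u + 4)*(u - 4)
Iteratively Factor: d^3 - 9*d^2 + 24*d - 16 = (d - 4)*(d^2 - 5*d + 4) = (d - 4)^2*(d - 1)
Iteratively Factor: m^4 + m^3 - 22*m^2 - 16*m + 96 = (m - 2)*(m^3 + 3*m^2 - 16*m - 48) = (m - 2)*(m + 4)*(m^2 - m - 12) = (m - 2)*(m + 3)*(m + 4)*(m - 4)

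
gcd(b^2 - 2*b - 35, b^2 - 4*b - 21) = b - 7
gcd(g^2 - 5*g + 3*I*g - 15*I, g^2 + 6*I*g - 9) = g + 3*I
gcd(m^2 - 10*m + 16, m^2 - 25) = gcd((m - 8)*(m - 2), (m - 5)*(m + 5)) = 1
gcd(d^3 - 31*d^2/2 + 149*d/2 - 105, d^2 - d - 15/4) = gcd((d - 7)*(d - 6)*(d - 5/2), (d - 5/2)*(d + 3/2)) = d - 5/2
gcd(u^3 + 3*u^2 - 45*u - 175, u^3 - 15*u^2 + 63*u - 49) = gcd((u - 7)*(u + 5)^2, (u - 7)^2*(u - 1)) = u - 7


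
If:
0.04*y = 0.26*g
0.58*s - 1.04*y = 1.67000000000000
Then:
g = 0.153846153846154*y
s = 1.79310344827586*y + 2.87931034482759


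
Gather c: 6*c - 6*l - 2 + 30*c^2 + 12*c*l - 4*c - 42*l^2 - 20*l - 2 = 30*c^2 + c*(12*l + 2) - 42*l^2 - 26*l - 4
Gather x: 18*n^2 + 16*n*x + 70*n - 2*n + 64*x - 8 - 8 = 18*n^2 + 68*n + x*(16*n + 64) - 16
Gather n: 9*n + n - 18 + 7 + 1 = 10*n - 10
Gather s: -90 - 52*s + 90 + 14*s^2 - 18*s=14*s^2 - 70*s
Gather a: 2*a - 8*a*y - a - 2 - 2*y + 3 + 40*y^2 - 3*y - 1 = a*(1 - 8*y) + 40*y^2 - 5*y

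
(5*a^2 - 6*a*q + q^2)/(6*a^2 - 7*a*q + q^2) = (-5*a + q)/(-6*a + q)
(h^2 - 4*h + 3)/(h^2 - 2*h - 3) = (h - 1)/(h + 1)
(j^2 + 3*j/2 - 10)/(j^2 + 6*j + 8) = (j - 5/2)/(j + 2)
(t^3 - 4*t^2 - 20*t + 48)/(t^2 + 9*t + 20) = (t^2 - 8*t + 12)/(t + 5)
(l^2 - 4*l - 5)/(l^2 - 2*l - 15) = (l + 1)/(l + 3)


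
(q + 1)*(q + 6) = q^2 + 7*q + 6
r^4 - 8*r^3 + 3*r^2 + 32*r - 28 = (r - 7)*(r - 2)*(r - 1)*(r + 2)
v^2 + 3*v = v*(v + 3)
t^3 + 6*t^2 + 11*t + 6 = (t + 1)*(t + 2)*(t + 3)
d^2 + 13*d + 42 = (d + 6)*(d + 7)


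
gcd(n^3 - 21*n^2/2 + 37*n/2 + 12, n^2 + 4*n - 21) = n - 3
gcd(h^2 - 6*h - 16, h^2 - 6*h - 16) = h^2 - 6*h - 16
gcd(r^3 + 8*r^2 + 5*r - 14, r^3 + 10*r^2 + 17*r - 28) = r^2 + 6*r - 7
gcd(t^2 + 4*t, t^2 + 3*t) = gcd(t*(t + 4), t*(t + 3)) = t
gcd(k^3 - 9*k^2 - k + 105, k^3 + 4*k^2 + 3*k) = k + 3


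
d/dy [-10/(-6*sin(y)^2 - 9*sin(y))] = -10*(4*sin(y) + 3)*cos(y)/(3*(2*sin(y) + 3)^2*sin(y)^2)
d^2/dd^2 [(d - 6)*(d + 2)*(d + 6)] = 6*d + 4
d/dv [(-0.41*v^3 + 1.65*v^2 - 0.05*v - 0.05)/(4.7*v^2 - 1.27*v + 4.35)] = (-1.927*v^4 + 1.0414*v^3 - 7.211*v^2 + 14.825*v - 0.281)/(22.09*v^4 - 11.938*v^3 + 42.5029*v^2 - 11.049*v + 18.9225)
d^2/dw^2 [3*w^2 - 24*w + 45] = 6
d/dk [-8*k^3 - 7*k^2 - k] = -24*k^2 - 14*k - 1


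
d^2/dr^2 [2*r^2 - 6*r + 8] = 4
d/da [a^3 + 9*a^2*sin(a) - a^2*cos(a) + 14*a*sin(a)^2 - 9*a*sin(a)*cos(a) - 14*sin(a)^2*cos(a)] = a^2*sin(a) + 9*a^2*cos(a) + 3*a^2 + 18*a*sin(a) + 14*a*sin(2*a) - 2*a*cos(a) - 9*a*cos(2*a) + 7*sin(a)/2 - 9*sin(2*a)/2 - 21*sin(3*a)/2 - 7*cos(2*a) + 7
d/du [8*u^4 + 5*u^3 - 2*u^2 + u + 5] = 32*u^3 + 15*u^2 - 4*u + 1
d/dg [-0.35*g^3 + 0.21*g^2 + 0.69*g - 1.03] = -1.05*g^2 + 0.42*g + 0.69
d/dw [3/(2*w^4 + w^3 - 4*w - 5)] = 3*(-8*w^3 - 3*w^2 + 4)/(2*w^4 + w^3 - 4*w - 5)^2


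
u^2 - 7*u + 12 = (u - 4)*(u - 3)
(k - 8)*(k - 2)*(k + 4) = k^3 - 6*k^2 - 24*k + 64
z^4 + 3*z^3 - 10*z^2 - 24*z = z*(z - 3)*(z + 2)*(z + 4)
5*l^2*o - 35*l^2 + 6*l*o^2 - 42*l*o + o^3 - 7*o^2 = (l + o)*(5*l + o)*(o - 7)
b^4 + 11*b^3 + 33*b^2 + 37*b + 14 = (b + 1)^2*(b + 2)*(b + 7)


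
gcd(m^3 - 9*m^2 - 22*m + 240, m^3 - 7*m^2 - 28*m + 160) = m^2 - 3*m - 40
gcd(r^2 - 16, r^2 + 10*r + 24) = r + 4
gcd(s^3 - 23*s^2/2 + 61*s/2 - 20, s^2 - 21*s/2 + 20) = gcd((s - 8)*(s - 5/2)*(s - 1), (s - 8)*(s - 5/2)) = s^2 - 21*s/2 + 20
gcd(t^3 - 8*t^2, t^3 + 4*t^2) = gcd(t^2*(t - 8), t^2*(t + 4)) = t^2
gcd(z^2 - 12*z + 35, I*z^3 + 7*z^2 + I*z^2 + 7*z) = 1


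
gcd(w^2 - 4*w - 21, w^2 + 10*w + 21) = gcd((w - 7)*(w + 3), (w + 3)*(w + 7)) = w + 3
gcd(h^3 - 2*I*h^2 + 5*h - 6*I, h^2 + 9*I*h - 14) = h + 2*I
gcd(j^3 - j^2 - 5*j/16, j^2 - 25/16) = j - 5/4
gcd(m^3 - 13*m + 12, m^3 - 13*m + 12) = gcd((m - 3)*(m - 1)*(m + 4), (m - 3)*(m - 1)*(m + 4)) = m^3 - 13*m + 12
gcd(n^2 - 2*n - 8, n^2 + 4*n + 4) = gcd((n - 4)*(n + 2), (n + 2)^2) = n + 2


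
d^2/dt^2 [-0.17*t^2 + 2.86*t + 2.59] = -0.340000000000000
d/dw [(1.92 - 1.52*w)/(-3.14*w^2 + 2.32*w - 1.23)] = (-4.7728*w^2 + 12.0576*w - 2.5848)/(9.8596*w^4 - 14.5696*w^3 + 13.1068*w^2 - 5.7072*w + 1.5129)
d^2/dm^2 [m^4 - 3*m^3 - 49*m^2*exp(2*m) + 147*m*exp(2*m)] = -196*m^2*exp(2*m) + 12*m^2 + 196*m*exp(2*m) - 18*m + 490*exp(2*m)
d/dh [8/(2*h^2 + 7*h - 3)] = 8*(-4*h - 7)/(2*h^2 + 7*h - 3)^2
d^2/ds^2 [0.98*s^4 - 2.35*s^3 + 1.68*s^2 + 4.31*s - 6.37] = 11.76*s^2 - 14.1*s + 3.36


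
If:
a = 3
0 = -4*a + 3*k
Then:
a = 3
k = 4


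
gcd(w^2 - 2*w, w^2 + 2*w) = w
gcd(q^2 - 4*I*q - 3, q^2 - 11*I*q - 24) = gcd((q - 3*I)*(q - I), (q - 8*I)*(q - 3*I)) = q - 3*I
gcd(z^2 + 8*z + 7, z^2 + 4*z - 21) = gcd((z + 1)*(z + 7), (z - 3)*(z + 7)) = z + 7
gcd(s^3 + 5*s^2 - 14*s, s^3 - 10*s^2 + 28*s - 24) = s - 2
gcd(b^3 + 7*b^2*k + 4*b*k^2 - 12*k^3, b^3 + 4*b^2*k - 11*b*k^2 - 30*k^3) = b + 2*k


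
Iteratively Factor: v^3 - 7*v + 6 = (v - 2)*(v^2 + 2*v - 3) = (v - 2)*(v + 3)*(v - 1)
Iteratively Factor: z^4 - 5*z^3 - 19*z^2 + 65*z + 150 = (z - 5)*(z^3 - 19*z - 30) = (z - 5)^2*(z^2 + 5*z + 6) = (z - 5)^2*(z + 2)*(z + 3)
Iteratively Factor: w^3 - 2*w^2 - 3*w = (w - 3)*(w^2 + w) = w*(w - 3)*(w + 1)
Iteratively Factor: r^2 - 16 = (r + 4)*(r - 4)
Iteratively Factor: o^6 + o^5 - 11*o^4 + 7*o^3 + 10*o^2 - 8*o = (o + 4)*(o^5 - 3*o^4 + o^3 + 3*o^2 - 2*o) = o*(o + 4)*(o^4 - 3*o^3 + o^2 + 3*o - 2) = o*(o - 1)*(o + 4)*(o^3 - 2*o^2 - o + 2) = o*(o - 1)*(o + 1)*(o + 4)*(o^2 - 3*o + 2) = o*(o - 1)^2*(o + 1)*(o + 4)*(o - 2)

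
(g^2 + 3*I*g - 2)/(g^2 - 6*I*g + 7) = (g + 2*I)/(g - 7*I)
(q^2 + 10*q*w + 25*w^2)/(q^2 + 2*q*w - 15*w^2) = (q + 5*w)/(q - 3*w)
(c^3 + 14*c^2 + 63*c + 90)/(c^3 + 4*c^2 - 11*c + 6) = (c^2 + 8*c + 15)/(c^2 - 2*c + 1)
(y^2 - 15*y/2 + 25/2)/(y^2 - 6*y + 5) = (y - 5/2)/(y - 1)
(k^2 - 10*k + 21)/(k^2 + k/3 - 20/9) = 9*(k^2 - 10*k + 21)/(9*k^2 + 3*k - 20)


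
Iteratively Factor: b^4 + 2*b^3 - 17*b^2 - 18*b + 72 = (b + 4)*(b^3 - 2*b^2 - 9*b + 18) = (b + 3)*(b + 4)*(b^2 - 5*b + 6) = (b - 3)*(b + 3)*(b + 4)*(b - 2)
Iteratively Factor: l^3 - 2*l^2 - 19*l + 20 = (l + 4)*(l^2 - 6*l + 5) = (l - 1)*(l + 4)*(l - 5)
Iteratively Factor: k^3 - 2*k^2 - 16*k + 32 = (k - 4)*(k^2 + 2*k - 8) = (k - 4)*(k - 2)*(k + 4)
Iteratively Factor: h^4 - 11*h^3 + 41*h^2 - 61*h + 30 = (h - 1)*(h^3 - 10*h^2 + 31*h - 30) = (h - 3)*(h - 1)*(h^2 - 7*h + 10) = (h - 5)*(h - 3)*(h - 1)*(h - 2)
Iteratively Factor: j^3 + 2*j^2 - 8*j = (j + 4)*(j^2 - 2*j) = j*(j + 4)*(j - 2)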